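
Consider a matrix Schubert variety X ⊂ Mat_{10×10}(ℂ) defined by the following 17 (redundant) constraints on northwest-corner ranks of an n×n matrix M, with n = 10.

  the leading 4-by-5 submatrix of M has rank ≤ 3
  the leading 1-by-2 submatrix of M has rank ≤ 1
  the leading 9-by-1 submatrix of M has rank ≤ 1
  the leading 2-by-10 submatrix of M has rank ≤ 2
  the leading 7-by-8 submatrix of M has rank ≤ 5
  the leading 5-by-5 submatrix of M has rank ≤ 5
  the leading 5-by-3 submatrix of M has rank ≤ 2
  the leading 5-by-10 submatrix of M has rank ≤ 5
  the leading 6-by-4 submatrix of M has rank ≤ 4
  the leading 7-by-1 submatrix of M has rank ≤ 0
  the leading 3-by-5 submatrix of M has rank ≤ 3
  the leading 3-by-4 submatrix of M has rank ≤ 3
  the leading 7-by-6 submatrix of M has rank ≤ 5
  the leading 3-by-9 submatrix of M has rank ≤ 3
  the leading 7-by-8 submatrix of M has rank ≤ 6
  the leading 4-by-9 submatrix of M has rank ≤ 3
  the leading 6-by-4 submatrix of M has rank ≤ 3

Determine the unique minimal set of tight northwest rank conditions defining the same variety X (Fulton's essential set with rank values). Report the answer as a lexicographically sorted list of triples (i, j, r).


Computing R[i][j] = min implied NW-rank bound (n=10, 17 conditions):

  R[1]: 0 | 1 | 1 | 1 | 1 | 1 | 1 | 1 | 1 | 1
  R[2]: 0 | 1 | 2 | 2 | 2 | 2 | 2 | 2 | 2 | 2
  R[3]: 0 | 1 | 2 | 3 | 3 | 3 | 3 | 3 | 3 | 3
  R[4]: 0 | 1 | 2 | 3 | 3 | 3 | 3 | 3 | 3 | 4
  R[5]: 0 | 1 | 2 | 3 | 4 | 4 | 4 | 4 | 4 | 5
  R[6]: 0 | 1 | 2 | 3 | 4 | 5 | 5 | 5 | 5 | 6
  R[7]: 0 | 1 | 2 | 3 | 4 | 5 | 5 | 5 | 6 | 7
  R[8]: 1 | 2 | 3 | 4 | 5 | 6 | 6 | 6 | 7 | 8
  R[9]: 1 | 2 | 3 | 4 | 5 | 6 | 7 | 7 | 8 | 9
  R[10]: 1 | 2 | 3 | 4 | 5 | 6 | 7 | 8 | 9 | 10

second differences of R give the permutation w = (2, 3, 4, 10, 5, 6, 9, 1, 7, 8).

Fulton essential set (3 of the 14 Rothe cells):

[(4, 9, 3), (7, 1, 0), (7, 8, 5)]


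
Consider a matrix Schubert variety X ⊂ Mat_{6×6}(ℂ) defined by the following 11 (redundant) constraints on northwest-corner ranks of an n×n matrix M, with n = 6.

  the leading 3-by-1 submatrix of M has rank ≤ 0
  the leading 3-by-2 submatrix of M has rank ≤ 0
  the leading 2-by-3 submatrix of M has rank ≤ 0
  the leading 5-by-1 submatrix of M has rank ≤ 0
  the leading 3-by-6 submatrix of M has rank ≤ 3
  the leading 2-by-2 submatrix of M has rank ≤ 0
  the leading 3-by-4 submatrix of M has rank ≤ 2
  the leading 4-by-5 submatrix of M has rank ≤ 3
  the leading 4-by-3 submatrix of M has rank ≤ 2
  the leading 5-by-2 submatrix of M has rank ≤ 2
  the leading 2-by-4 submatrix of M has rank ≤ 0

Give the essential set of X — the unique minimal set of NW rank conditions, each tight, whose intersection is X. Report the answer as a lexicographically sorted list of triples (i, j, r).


Propagating the 11 rank bounds to every northwest block:

  R[1]: 0, 0, 0, 0, 1, 1
  R[2]: 0, 0, 0, 0, 1, 2
  R[3]: 0, 0, 1, 1, 2, 3
  R[4]: 0, 1, 2, 2, 3, 4
  R[5]: 0, 1, 2, 3, 4, 5
  R[6]: 1, 2, 3, 4, 5, 6

reading off 1-entries of Δ²R: w = (5, 6, 3, 2, 4, 1).

ℓ(w)=12; the 3 essential cells (i,j,r):

[(2, 4, 0), (3, 2, 0), (5, 1, 0)]


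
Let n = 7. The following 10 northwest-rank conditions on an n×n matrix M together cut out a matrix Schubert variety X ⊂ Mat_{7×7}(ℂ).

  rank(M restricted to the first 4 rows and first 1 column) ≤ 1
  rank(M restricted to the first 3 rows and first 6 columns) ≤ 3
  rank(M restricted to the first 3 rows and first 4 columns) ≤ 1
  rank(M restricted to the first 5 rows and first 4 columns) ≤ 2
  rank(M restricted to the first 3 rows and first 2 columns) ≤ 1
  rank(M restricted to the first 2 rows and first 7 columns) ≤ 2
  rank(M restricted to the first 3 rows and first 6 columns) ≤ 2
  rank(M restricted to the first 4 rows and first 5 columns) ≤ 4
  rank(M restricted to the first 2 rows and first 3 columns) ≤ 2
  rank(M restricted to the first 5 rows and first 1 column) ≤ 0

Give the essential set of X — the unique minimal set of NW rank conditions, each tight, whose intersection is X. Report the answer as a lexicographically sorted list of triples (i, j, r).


Propagating the 10 rank bounds to every northwest block:

  i=1: 0 1 1 1 1 1 1
  i=2: 0 1 1 1 2 2 2
  i=3: 0 1 1 1 2 2 3
  i=4: 0 1 2 2 3 3 4
  i=5: 0 1 2 2 3 4 5
  i=6: 1 2 3 3 4 5 6
  i=7: 1 2 3 4 5 6 7

hence w(1..7) = (2, 5, 7, 3, 6, 1, 4).

ℓ(w)=11; the 4 essential cells (i,j,r):

[(3, 4, 1), (3, 6, 2), (5, 1, 0), (5, 4, 2)]


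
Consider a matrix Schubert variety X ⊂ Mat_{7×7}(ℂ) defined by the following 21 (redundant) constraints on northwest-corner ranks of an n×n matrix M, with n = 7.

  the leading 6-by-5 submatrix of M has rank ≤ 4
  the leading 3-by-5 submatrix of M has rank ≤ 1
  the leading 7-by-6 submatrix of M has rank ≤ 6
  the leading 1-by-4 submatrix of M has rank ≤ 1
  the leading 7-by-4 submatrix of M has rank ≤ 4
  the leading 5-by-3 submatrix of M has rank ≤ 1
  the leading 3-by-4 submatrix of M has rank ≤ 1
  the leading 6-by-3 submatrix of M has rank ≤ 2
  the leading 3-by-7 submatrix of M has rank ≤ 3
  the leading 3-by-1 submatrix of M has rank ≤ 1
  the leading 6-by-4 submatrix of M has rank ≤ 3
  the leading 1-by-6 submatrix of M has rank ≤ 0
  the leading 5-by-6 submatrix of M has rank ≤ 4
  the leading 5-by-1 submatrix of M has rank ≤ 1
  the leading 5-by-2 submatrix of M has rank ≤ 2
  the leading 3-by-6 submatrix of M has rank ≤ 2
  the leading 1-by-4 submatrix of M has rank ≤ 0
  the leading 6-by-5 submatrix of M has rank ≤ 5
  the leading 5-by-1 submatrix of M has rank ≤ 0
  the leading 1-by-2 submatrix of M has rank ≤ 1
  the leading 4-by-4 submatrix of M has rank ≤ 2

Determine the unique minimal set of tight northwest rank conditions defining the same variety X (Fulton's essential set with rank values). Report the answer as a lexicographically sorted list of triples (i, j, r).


The tightest implied rank at each (i,j), from the 21 conditions:

  0, 0, 0, 0, 0, 0, 1
  0, 1, 1, 1, 1, 1, 2
  0, 1, 1, 1, 1, 2, 3
  0, 1, 1, 2, 2, 3, 4
  0, 1, 1, 2, 3, 4, 5
  1, 2, 2, 3, 4, 5, 6
  1, 2, 3, 4, 5, 6, 7

the unique w with this rank table is (7, 2, 6, 4, 5, 1, 3).

Fulton essential set (4 of the 15 Rothe cells):

[(1, 6, 0), (3, 5, 1), (5, 1, 0), (5, 3, 1)]


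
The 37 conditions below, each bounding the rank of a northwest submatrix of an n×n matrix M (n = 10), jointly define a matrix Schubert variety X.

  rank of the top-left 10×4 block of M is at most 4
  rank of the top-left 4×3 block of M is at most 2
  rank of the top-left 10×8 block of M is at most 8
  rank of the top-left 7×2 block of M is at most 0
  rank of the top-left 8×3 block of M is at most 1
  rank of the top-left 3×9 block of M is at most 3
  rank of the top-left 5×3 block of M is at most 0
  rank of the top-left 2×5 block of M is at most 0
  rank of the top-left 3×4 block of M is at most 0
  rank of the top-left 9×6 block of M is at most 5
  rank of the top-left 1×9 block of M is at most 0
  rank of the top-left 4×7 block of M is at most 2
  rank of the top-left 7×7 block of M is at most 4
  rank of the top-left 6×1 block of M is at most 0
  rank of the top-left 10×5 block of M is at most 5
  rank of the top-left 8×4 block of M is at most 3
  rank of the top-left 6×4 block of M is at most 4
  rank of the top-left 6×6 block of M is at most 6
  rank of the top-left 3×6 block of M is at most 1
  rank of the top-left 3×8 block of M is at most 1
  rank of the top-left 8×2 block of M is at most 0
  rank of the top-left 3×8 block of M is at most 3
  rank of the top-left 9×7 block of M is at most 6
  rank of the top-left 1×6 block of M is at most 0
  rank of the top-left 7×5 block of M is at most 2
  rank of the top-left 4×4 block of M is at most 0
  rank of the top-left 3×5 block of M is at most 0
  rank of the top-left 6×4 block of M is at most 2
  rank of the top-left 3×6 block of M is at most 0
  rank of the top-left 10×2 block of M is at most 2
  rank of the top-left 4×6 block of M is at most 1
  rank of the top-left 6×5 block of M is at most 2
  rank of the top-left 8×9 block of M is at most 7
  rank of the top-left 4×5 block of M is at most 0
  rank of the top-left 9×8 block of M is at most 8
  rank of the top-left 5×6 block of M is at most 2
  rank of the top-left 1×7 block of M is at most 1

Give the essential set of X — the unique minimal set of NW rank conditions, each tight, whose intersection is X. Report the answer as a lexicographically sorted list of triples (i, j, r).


Rank table r_w(10×10) implied by the 37 constraints:

  0  0  0  0  0  0  0  0  0  1
  0  0  0  0  0  0  1  1  1  2
  0  0  0  0  0  0  1  1  2  3
  0  0  0  0  0  1  2  2  3  4
  0  0  0  1  1  2  3  3  4  5
  0  0  1  2  2  3  4  4  5  6
  0  0  1  2  2  3  4  5  6  7
  0  0  1  2  3  4  5  6  7  8
  1  1  2  3  4  5  6  7  8  9
  1  2  3  4  5  6  7  8  9  10

second differences of R give the permutation w = (10, 7, 9, 6, 4, 3, 8, 5, 1, 2).

7 SE-corners of the 37-cell Rothe diagram give Ess(w):

[(1, 9, 0), (3, 6, 0), (3, 8, 1), (4, 5, 0), (5, 3, 0), (7, 5, 2), (8, 2, 0)]


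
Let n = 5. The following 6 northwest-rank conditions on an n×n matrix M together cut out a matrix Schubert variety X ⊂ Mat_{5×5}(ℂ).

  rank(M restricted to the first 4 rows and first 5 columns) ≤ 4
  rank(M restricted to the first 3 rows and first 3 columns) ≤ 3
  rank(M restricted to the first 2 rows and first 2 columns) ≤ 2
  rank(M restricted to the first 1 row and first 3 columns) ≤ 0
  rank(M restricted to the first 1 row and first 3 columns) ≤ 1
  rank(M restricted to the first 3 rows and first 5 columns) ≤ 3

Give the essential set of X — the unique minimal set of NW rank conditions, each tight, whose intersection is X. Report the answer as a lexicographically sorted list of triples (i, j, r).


The tightest implied rank at each (i,j), from the 6 conditions:

  row 1: 0  0  0  1  1
  row 2: 1  1  1  2  2
  row 3: 1  2  2  3  3
  row 4: 1  2  3  4  4
  row 5: 1  2  3  4  5

second differences of R give the permutation w = (4, 1, 2, 3, 5).

Fulton essential set (1 of the 3 Rothe cells):

[(1, 3, 0)]


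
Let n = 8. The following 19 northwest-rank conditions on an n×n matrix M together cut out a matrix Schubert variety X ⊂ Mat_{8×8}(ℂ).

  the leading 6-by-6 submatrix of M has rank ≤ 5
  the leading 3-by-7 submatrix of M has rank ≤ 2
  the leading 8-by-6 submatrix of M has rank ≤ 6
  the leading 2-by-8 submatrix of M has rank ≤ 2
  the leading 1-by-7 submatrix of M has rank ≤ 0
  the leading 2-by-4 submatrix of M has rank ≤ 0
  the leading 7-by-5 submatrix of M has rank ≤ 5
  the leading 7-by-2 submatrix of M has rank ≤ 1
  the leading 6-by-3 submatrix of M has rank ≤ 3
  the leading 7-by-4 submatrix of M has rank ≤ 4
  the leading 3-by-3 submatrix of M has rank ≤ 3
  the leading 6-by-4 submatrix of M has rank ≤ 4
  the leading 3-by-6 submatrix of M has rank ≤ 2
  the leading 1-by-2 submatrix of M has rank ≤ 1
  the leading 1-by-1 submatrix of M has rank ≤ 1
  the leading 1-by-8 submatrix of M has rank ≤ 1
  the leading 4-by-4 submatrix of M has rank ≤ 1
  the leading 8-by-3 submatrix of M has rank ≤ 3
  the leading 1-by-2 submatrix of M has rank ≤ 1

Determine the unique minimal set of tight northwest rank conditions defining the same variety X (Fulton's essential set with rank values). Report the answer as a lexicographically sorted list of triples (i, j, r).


Computing R[i][j] = min implied NW-rank bound (n=8, 19 conditions):

  0 0 0 0 0 0 0 1
  0 0 0 0 1 1 1 2
  1 1 1 1 2 2 2 3
  1 1 1 1 2 3 3 4
  1 1 2 2 3 4 4 5
  1 1 2 3 4 5 5 6
  1 1 2 3 4 5 6 7
  1 2 3 4 5 6 7 8

hence w(1..8) = (8, 5, 1, 6, 3, 4, 7, 2).

|D(w)|=17, |Ess(w)|=4:

[(1, 7, 0), (2, 4, 0), (4, 4, 1), (7, 2, 1)]


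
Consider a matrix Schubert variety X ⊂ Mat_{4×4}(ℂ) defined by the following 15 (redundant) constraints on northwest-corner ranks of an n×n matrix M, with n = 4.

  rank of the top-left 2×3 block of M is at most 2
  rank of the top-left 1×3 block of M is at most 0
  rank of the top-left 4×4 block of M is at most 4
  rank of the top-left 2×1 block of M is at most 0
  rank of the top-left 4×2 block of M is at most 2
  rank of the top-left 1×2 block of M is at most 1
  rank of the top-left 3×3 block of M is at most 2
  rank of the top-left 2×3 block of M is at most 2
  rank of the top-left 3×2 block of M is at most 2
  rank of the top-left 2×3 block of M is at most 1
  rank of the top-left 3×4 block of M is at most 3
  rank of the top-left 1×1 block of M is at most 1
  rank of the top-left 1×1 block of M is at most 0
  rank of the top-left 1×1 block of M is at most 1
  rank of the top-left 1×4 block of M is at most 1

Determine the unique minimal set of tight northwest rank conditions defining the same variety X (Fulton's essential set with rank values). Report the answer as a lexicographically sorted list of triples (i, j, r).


The tightest implied rank at each (i,j), from the 15 conditions:

  0 0 0 1
  0 1 1 2
  1 2 2 3
  1 2 3 4

second differences of R give the permutation w = (4, 2, 1, 3).

|D(w)|=4, |Ess(w)|=2:

[(1, 3, 0), (2, 1, 0)]


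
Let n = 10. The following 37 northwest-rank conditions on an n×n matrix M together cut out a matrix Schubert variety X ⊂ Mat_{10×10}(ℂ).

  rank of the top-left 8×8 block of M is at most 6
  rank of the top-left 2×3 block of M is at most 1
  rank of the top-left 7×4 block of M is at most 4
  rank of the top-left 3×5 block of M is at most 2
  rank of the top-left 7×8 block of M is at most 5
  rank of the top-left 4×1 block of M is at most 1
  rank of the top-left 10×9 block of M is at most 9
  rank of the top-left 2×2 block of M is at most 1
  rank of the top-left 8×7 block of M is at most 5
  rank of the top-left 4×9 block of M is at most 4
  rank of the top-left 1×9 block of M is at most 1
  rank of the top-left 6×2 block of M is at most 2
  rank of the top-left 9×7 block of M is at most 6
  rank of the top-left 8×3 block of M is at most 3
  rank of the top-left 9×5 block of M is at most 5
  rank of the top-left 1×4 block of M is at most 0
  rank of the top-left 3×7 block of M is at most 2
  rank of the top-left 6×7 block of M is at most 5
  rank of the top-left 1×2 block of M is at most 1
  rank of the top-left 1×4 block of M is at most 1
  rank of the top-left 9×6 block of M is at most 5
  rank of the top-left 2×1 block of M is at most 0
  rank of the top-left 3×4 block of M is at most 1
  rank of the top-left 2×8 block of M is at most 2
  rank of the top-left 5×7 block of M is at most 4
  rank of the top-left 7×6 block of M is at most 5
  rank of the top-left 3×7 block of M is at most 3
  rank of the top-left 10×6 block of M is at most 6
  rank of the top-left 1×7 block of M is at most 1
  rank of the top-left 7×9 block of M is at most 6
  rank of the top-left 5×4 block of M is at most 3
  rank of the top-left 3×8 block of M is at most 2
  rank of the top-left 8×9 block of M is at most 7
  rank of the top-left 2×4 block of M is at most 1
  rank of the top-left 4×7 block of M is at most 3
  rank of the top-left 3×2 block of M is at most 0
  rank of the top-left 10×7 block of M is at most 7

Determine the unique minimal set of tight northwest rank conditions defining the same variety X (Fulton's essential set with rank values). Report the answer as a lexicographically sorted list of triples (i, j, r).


The tightest implied rank at each (i,j), from the 37 conditions:

  R[1]: 0  0  0  0  1  1  1  1  1  1
  R[2]: 0  0  1  1  2  2  2  2  2  2
  R[3]: 0  0  1  1  2  2  2  2  3  3
  R[4]: 1  1  2  2  3  3  3  3  4  4
  R[5]: 1  2  3  3  4  4  4  4  5  5
  R[6]: 1  2  3  4  5  5  5  5  6  6
  R[7]: 1  2  3  4  5  5  5  5  6  7
  R[8]: 1  2  3  4  5  5  5  6  7  8
  R[9]: 1  2  3  4  5  5  6  7  8  9
  R[10]: 1  2  3  4  5  6  7  8  9  10

the unique w with this rank table is (5, 3, 9, 1, 2, 4, 10, 8, 7, 6).

Rothe diagram D(w) (18 cells), 7 SE-corners (essential conditions):

[(1, 4, 0), (3, 2, 0), (3, 4, 1), (3, 8, 2), (7, 8, 5), (8, 7, 5), (9, 6, 5)]


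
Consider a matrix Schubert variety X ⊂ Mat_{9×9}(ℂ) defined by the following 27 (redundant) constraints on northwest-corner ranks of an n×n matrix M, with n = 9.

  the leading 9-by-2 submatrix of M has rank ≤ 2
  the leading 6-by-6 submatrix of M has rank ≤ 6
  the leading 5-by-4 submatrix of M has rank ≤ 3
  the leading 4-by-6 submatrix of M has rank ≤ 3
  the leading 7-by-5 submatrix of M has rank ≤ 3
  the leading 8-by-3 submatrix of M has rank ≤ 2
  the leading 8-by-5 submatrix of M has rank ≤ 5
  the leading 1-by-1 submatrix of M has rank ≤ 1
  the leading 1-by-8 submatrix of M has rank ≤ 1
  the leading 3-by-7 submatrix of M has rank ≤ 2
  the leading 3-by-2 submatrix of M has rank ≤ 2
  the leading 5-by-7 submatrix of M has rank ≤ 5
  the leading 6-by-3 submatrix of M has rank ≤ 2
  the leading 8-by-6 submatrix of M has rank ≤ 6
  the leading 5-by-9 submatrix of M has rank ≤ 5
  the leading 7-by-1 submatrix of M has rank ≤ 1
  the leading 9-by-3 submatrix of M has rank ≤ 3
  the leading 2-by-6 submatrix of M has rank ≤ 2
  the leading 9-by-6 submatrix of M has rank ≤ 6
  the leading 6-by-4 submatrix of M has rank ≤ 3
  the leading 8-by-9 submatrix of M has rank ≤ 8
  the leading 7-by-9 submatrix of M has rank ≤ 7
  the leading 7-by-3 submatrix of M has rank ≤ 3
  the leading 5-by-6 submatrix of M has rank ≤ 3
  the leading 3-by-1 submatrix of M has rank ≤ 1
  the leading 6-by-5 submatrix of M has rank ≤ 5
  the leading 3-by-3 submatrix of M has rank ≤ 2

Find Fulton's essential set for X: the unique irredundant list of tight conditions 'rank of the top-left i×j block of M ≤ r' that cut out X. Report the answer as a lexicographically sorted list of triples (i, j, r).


Propagating the 27 rank bounds to every northwest block:

  R[1]: 1 | 1 | 1 | 1 | 1 | 1 | 1 | 1 | 1
  R[2]: 1 | 2 | 2 | 2 | 2 | 2 | 2 | 2 | 2
  R[3]: 1 | 2 | 2 | 2 | 2 | 2 | 2 | 3 | 3
  R[4]: 1 | 2 | 2 | 3 | 3 | 3 | 3 | 4 | 4
  R[5]: 1 | 2 | 2 | 3 | 3 | 3 | 4 | 5 | 5
  R[6]: 1 | 2 | 2 | 3 | 3 | 4 | 5 | 6 | 6
  R[7]: 1 | 2 | 2 | 3 | 3 | 4 | 5 | 6 | 7
  R[8]: 1 | 2 | 2 | 3 | 4 | 5 | 6 | 7 | 8
  R[9]: 1 | 2 | 3 | 4 | 5 | 6 | 7 | 8 | 9

giving w = (1, 2, 8, 4, 7, 6, 9, 5, 3) via Δ²R.

4 SE-corners of the 14-cell Rothe diagram give Ess(w):

[(3, 7, 2), (5, 6, 3), (7, 5, 3), (8, 3, 2)]


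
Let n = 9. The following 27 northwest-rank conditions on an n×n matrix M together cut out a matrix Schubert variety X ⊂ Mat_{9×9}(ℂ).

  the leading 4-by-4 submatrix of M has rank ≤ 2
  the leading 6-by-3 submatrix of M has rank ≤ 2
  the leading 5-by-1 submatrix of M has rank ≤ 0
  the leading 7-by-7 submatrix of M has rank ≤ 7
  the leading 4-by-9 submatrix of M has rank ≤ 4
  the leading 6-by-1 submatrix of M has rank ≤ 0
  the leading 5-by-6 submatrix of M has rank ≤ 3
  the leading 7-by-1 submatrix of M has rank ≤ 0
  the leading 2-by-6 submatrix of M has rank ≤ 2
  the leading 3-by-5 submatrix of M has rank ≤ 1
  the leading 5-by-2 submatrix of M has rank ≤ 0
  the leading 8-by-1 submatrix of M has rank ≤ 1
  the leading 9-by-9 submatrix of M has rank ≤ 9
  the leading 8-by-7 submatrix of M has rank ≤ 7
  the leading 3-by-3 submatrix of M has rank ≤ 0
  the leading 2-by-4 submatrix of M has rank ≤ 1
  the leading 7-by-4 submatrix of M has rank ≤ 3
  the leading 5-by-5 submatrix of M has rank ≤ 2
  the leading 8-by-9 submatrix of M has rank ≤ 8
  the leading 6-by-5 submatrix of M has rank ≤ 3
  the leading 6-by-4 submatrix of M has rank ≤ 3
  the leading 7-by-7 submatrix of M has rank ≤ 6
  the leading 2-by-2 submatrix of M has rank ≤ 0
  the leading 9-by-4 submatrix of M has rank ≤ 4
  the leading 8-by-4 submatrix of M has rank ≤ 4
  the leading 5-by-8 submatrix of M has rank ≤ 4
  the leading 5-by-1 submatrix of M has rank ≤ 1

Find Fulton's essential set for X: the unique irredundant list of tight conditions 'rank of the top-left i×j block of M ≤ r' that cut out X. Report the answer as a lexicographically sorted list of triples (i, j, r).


The tightest implied rank at each (i,j), from the 27 conditions:

  i=1: 0, 0, 0, 1, 1, 1, 1, 1, 1
  i=2: 0, 0, 0, 1, 1, 2, 2, 2, 2
  i=3: 0, 0, 0, 1, 1, 2, 3, 3, 3
  i=4: 0, 0, 1, 2, 2, 3, 4, 4, 4
  i=5: 0, 0, 1, 2, 2, 3, 4, 4, 5
  i=6: 0, 1, 2, 3, 3, 4, 5, 5, 6
  i=7: 0, 1, 2, 3, 4, 5, 6, 6, 7
  i=8: 1, 2, 3, 4, 5, 6, 7, 7, 8
  i=9: 1, 2, 3, 4, 5, 6, 7, 8, 9

hence w(1..9) = (4, 6, 7, 3, 9, 2, 5, 1, 8).

ℓ(w)=19; the 6 essential cells (i,j,r):

[(3, 3, 0), (3, 5, 1), (5, 2, 0), (5, 5, 2), (5, 8, 4), (7, 1, 0)]


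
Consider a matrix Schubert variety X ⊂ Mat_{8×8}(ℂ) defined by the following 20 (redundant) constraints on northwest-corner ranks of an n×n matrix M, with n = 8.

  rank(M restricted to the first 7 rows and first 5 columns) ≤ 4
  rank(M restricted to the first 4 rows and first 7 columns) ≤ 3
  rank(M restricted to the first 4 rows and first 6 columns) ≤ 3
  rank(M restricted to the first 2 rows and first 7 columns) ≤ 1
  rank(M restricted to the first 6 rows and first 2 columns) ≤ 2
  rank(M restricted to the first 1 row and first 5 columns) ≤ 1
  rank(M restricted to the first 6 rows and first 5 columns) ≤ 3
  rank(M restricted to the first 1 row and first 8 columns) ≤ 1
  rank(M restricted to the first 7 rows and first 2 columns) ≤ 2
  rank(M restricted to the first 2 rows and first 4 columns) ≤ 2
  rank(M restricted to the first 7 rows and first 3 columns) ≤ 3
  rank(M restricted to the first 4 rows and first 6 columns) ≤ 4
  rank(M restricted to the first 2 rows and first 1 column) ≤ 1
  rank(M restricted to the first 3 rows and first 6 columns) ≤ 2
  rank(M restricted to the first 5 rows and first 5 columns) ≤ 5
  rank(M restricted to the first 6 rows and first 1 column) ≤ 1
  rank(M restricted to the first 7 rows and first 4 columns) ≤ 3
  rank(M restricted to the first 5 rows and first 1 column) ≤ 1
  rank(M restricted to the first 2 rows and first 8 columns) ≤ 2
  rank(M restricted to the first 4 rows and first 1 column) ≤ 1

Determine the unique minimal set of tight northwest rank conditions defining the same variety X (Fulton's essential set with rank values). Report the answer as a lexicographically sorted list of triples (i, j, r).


Recovering R(i,j) via the rank-extension bound from the 20 conditions:

  i=1: 1 | 1 | 1 | 1 | 1 | 1 | 1 | 1
  i=2: 1 | 1 | 1 | 1 | 1 | 1 | 1 | 2
  i=3: 1 | 2 | 2 | 2 | 2 | 2 | 2 | 3
  i=4: 1 | 2 | 3 | 3 | 3 | 3 | 3 | 4
  i=5: 1 | 2 | 3 | 3 | 3 | 4 | 4 | 5
  i=6: 1 | 2 | 3 | 3 | 3 | 4 | 5 | 6
  i=7: 1 | 2 | 3 | 3 | 4 | 5 | 6 | 7
  i=8: 1 | 2 | 3 | 4 | 5 | 6 | 7 | 8

the unique w with this rank table is (1, 8, 2, 3, 6, 7, 5, 4).

ℓ(w)=11; the 3 essential cells (i,j,r):

[(2, 7, 1), (6, 5, 3), (7, 4, 3)]


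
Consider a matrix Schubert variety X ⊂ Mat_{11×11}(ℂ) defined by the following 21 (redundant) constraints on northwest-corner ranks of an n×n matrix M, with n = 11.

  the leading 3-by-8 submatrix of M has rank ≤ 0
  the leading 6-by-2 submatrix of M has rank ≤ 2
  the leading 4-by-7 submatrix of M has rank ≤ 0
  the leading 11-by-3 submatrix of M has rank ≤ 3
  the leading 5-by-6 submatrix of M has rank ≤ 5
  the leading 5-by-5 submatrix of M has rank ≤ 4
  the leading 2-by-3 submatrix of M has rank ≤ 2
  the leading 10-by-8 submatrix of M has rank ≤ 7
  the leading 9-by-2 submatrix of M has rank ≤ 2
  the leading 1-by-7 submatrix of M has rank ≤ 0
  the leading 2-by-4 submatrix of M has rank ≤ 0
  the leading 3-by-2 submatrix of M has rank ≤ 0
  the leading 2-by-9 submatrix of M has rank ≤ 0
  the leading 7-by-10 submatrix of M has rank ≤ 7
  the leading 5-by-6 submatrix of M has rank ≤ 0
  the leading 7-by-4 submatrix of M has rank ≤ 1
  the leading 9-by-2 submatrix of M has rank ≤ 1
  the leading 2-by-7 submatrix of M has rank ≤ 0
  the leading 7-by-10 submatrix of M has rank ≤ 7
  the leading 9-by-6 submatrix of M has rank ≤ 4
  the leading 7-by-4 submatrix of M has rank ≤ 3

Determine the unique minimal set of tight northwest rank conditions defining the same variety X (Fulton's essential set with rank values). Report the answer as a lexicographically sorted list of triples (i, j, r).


Reconstructing r_w from the 21 given conditions:

  row 1: 0, 0, 0, 0, 0, 0, 0, 0, 0, 1, 1
  row 2: 0, 0, 0, 0, 0, 0, 0, 0, 0, 1, 2
  row 3: 0, 0, 0, 0, 0, 0, 0, 0, 1, 2, 3
  row 4: 0, 0, 0, 0, 0, 0, 0, 1, 2, 3, 4
  row 5: 0, 0, 0, 0, 0, 0, 1, 2, 3, 4, 5
  row 6: 1, 1, 1, 1, 1, 1, 2, 3, 4, 5, 6
  row 7: 1, 1, 1, 1, 2, 2, 3, 4, 5, 6, 7
  row 8: 1, 1, 2, 2, 3, 3, 4, 5, 6, 7, 8
  row 9: 1, 1, 2, 3, 4, 4, 5, 6, 7, 8, 9
  row 10: 1, 2, 3, 4, 5, 5, 6, 7, 8, 9, 10
  row 11: 1, 2, 3, 4, 5, 6, 7, 8, 9, 10, 11

giving w = (10, 11, 9, 8, 7, 1, 5, 3, 4, 2, 6) via Δ²R.

D(w) has 44 cells with 6 SE-corners; essential set:

[(2, 9, 0), (3, 8, 0), (4, 7, 0), (5, 6, 0), (7, 4, 1), (9, 2, 1)]


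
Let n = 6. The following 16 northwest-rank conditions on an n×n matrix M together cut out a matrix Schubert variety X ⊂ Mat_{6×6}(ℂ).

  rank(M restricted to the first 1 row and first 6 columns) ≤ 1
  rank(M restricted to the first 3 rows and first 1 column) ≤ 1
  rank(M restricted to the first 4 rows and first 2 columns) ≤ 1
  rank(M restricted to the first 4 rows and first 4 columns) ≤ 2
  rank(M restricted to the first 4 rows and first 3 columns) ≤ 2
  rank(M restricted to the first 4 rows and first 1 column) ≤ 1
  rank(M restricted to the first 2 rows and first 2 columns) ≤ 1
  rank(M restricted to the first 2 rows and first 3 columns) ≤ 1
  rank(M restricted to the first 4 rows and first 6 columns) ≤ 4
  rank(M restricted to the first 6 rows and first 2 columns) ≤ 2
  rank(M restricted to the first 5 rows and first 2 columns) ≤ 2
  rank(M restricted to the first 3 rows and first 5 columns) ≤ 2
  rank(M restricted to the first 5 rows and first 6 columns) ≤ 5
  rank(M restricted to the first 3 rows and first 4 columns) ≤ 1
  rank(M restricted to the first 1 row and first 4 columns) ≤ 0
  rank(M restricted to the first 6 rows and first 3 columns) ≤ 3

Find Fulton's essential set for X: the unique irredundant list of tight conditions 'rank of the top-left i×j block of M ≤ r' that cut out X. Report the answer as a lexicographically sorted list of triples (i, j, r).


The tightest implied rank at each (i,j), from the 16 conditions:

  row 1: 0 0 0 0 1 1
  row 2: 1 1 1 1 2 2
  row 3: 1 1 1 1 2 3
  row 4: 1 1 2 2 3 4
  row 5: 1 2 3 3 4 5
  row 6: 1 2 3 4 5 6

second differences of R give the permutation w = (5, 1, 6, 3, 2, 4).

D(w) has 8 cells with 3 SE-corners; essential set:

[(1, 4, 0), (3, 4, 1), (4, 2, 1)]


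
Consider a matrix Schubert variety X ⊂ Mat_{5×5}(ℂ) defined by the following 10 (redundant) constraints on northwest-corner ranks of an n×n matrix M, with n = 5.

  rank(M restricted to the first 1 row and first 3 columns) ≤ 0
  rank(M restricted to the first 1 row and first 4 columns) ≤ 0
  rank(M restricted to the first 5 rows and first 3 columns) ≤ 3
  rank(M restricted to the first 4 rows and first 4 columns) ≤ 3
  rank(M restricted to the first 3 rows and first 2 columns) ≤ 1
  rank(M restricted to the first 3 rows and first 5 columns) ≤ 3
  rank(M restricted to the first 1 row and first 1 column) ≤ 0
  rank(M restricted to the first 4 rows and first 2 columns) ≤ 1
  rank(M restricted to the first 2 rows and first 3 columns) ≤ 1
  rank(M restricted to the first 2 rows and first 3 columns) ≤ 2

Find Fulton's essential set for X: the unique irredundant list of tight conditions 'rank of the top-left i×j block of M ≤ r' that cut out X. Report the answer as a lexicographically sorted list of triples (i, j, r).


The tightest implied rank at each (i,j), from the 10 conditions:

  i=1: 0 | 0 | 0 | 0 | 1
  i=2: 1 | 1 | 1 | 1 | 2
  i=3: 1 | 1 | 2 | 2 | 3
  i=4: 1 | 1 | 2 | 3 | 4
  i=5: 1 | 2 | 3 | 4 | 5

giving w = (5, 1, 3, 4, 2) via Δ²R.

|D(w)|=6, |Ess(w)|=2:

[(1, 4, 0), (4, 2, 1)]


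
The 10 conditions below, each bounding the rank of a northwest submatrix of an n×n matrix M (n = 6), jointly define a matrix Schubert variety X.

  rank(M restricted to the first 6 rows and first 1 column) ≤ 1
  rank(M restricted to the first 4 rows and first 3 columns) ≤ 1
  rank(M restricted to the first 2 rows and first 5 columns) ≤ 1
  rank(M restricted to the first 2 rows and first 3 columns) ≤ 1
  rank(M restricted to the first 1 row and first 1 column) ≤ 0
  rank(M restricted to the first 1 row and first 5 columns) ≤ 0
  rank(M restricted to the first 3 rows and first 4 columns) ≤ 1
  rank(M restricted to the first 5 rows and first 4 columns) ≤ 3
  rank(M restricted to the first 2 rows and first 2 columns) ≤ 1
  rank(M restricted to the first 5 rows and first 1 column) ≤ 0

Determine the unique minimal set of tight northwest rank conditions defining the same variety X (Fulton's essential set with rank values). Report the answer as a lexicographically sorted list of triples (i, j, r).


Reconstructing r_w from the 10 given conditions:

  R[1]: 0  0  0  0  0  1
  R[2]: 0  1  1  1  1  2
  R[3]: 0  1  1  1  2  3
  R[4]: 0  1  1  2  3  4
  R[5]: 0  1  2  3  4  5
  R[6]: 1  2  3  4  5  6

giving w = (6, 2, 5, 4, 3, 1) via Δ²R.

|D(w)|=12, |Ess(w)|=4:

[(1, 5, 0), (3, 4, 1), (4, 3, 1), (5, 1, 0)]


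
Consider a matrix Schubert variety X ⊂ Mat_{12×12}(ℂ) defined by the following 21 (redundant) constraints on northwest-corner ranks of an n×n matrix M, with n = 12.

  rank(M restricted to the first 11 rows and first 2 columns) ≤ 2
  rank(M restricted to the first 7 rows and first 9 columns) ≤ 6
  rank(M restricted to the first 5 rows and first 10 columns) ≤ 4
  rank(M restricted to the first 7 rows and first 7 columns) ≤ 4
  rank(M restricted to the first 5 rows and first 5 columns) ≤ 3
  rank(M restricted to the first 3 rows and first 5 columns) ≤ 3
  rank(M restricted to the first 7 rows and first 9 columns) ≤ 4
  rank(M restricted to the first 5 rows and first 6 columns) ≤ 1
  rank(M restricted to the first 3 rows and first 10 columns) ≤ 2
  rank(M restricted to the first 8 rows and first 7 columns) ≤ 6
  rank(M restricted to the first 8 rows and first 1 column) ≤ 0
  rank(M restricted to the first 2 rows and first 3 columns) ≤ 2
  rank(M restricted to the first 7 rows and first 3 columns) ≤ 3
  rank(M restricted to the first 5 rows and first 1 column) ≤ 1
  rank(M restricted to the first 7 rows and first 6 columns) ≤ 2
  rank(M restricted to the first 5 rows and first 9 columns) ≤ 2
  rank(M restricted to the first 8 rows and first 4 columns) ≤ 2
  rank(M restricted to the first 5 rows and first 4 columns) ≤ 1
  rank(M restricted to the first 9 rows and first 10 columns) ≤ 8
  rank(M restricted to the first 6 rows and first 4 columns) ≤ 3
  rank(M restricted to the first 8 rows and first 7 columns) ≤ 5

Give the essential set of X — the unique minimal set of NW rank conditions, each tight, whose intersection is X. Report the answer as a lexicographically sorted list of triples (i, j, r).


Recovering R(i,j) via the rank-extension bound from the 21 conditions:

  0 | 1 | 1 | 1 | 1 | 1 | 1 | 1 | 1 | 1 | 1 | 1
  0 | 1 | 1 | 1 | 1 | 1 | 2 | 2 | 2 | 2 | 2 | 2
  0 | 1 | 1 | 1 | 1 | 1 | 2 | 2 | 2 | 2 | 3 | 3
  0 | 1 | 1 | 1 | 1 | 1 | 2 | 2 | 2 | 3 | 4 | 4
  0 | 1 | 1 | 1 | 1 | 1 | 2 | 2 | 2 | 3 | 4 | 5
  0 | 1 | 2 | 2 | 2 | 2 | 3 | 3 | 3 | 4 | 5 | 6
  0 | 1 | 2 | 2 | 2 | 2 | 3 | 4 | 4 | 5 | 6 | 7
  0 | 1 | 2 | 2 | 3 | 3 | 4 | 5 | 5 | 6 | 7 | 8
  1 | 2 | 3 | 3 | 4 | 4 | 5 | 6 | 6 | 7 | 8 | 9
  1 | 2 | 3 | 4 | 5 | 5 | 6 | 7 | 7 | 8 | 9 | 10
  1 | 2 | 3 | 4 | 5 | 6 | 7 | 8 | 8 | 9 | 10 | 11
  1 | 2 | 3 | 4 | 5 | 6 | 7 | 8 | 9 | 10 | 11 | 12

the unique w with this rank table is (2, 7, 11, 10, 12, 3, 8, 5, 1, 4, 6, 9).

Fulton essential set (6 of the 35 Rothe cells):

[(3, 10, 2), (5, 6, 1), (5, 9, 2), (7, 6, 2), (8, 1, 0), (8, 4, 2)]


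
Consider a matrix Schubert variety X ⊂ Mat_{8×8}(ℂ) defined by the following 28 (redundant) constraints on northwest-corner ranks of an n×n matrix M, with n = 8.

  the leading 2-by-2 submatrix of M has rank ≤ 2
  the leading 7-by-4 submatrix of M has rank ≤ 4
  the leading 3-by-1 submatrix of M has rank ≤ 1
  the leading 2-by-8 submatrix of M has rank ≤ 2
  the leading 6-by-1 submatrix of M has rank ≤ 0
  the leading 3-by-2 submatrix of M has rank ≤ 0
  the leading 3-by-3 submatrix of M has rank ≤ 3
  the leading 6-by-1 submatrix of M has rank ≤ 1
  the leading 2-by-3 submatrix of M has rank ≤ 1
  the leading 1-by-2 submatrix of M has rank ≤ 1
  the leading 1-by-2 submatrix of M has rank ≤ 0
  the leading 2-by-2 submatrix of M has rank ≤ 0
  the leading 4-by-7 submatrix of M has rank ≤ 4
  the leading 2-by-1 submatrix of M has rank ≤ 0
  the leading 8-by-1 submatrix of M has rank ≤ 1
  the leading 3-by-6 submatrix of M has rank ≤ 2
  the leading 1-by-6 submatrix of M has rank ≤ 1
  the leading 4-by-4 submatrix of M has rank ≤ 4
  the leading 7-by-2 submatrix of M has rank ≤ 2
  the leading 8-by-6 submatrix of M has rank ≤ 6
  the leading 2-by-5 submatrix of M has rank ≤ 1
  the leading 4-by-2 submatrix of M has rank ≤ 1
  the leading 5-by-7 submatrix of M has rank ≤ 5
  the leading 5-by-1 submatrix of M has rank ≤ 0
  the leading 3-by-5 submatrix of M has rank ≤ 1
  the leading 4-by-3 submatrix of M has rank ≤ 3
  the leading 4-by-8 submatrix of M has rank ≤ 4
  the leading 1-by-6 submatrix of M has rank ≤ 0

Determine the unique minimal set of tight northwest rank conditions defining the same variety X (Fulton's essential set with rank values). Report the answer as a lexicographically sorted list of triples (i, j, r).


Recovering R(i,j) via the rank-extension bound from the 28 conditions:

  row 1: 0 0 0 0 0 0 1 1
  row 2: 0 0 1 1 1 1 2 2
  row 3: 0 0 1 1 1 2 3 3
  row 4: 0 1 2 2 2 3 4 4
  row 5: 0 1 2 3 3 4 5 5
  row 6: 0 1 2 3 4 5 6 6
  row 7: 1 2 3 4 5 6 7 7
  row 8: 1 2 3 4 5 6 7 8

reading off 1-entries of Δ²R: w = (7, 3, 6, 2, 4, 5, 1, 8).

4 SE-corners of the 15-cell Rothe diagram give Ess(w):

[(1, 6, 0), (3, 2, 0), (3, 5, 1), (6, 1, 0)]


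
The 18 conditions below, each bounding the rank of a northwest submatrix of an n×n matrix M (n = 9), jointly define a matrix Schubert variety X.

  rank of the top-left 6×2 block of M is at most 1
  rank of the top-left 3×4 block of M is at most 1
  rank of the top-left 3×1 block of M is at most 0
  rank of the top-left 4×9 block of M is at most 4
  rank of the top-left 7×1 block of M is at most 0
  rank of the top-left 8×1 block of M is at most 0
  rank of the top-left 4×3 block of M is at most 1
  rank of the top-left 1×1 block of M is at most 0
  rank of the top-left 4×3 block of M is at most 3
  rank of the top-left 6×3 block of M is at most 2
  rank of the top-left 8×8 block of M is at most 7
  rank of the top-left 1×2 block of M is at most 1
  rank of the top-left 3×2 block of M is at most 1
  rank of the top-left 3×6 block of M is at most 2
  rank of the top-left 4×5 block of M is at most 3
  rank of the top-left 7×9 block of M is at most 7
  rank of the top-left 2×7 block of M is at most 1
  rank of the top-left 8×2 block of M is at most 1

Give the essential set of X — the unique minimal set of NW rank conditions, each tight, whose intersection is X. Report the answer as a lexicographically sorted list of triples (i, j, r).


Computing R[i][j] = min implied NW-rank bound (n=9, 18 conditions):

  i=1: 0  1  1  1  1  1  1  1  1
  i=2: 0  1  1  1  1  1  1  2  2
  i=3: 0  1  1  1  2  2  2  3  3
  i=4: 0  1  1  2  3  3  3  4  4
  i=5: 0  1  2  3  4  4  4  5  5
  i=6: 0  1  2  3  4  5  5  6  6
  i=7: 0  1  2  3  4  5  6  7  7
  i=8: 0  1  2  3  4  5  6  7  8
  i=9: 1  2  3  4  5  6  7  8  9

the unique w with this rank table is (2, 8, 5, 4, 3, 6, 7, 9, 1).

D(w) has 16 cells with 4 SE-corners; essential set:

[(2, 7, 1), (3, 4, 1), (4, 3, 1), (8, 1, 0)]


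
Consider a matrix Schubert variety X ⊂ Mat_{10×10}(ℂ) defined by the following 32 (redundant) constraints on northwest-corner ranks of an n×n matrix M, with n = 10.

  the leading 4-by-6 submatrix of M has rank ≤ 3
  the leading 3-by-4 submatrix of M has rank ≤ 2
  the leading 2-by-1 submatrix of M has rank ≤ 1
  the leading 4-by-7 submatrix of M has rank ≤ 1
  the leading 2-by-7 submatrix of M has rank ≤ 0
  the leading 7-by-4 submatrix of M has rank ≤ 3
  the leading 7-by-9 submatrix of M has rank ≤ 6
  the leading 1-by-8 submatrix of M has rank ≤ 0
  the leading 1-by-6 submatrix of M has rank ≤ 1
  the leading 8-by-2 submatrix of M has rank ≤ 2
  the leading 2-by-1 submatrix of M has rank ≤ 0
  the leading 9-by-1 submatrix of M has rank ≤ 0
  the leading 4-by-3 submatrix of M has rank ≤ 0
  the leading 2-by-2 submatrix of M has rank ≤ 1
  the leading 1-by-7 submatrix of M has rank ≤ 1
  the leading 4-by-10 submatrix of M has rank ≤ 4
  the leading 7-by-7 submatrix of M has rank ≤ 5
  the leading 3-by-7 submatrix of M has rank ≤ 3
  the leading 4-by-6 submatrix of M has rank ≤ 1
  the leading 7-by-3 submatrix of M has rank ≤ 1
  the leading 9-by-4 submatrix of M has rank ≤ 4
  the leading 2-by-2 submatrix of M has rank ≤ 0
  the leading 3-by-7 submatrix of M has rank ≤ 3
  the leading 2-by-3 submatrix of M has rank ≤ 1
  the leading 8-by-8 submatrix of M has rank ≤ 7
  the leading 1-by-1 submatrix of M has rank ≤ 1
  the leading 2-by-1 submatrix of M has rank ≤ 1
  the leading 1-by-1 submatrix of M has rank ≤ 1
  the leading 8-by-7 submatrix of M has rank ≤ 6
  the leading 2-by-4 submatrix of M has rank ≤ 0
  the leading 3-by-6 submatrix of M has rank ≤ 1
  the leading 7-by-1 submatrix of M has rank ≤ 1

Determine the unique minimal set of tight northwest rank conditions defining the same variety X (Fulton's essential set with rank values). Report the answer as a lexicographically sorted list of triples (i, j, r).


Computing R[i][j] = min implied NW-rank bound (n=10, 32 conditions):

  i=1: 0 | 0 | 0 | 0 | 0 | 0 | 0 | 0 | 1 | 1
  i=2: 0 | 0 | 0 | 0 | 0 | 0 | 0 | 1 | 2 | 2
  i=3: 0 | 0 | 0 | 1 | 1 | 1 | 1 | 2 | 3 | 3
  i=4: 0 | 0 | 0 | 1 | 1 | 1 | 1 | 2 | 3 | 4
  i=5: 0 | 1 | 1 | 2 | 2 | 2 | 2 | 3 | 4 | 5
  i=6: 0 | 1 | 1 | 2 | 3 | 3 | 3 | 4 | 5 | 6
  i=7: 0 | 1 | 1 | 2 | 3 | 4 | 4 | 5 | 6 | 7
  i=8: 0 | 1 | 2 | 3 | 4 | 5 | 5 | 6 | 7 | 8
  i=9: 0 | 1 | 2 | 3 | 4 | 5 | 6 | 7 | 8 | 9
  i=10: 1 | 2 | 3 | 4 | 5 | 6 | 7 | 8 | 9 | 10

second differences of R give the permutation w = (9, 8, 4, 10, 2, 5, 6, 3, 7, 1).

Fulton essential set (6 of the 31 Rothe cells):

[(1, 8, 0), (2, 7, 0), (4, 3, 0), (4, 7, 1), (7, 3, 1), (9, 1, 0)]


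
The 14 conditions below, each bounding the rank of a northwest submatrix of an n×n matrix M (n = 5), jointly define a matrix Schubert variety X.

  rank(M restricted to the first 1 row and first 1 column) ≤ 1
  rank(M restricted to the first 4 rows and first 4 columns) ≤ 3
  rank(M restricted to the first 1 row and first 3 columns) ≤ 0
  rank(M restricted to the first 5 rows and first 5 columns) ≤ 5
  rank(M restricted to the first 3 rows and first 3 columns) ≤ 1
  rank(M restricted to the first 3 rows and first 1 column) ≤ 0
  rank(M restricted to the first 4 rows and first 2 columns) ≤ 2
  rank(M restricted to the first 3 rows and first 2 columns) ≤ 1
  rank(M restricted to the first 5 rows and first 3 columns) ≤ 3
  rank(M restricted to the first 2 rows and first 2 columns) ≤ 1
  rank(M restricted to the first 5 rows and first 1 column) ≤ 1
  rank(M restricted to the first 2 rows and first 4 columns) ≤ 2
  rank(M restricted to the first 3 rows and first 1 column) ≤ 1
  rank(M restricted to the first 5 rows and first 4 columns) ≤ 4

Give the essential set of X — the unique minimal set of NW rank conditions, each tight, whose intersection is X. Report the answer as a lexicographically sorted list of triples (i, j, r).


Propagating the 14 rank bounds to every northwest block:

  R[1]: 0 | 0 | 0 | 1 | 1
  R[2]: 0 | 1 | 1 | 2 | 2
  R[3]: 0 | 1 | 1 | 2 | 3
  R[4]: 1 | 2 | 2 | 3 | 4
  R[5]: 1 | 2 | 3 | 4 | 5

hence w(1..5) = (4, 2, 5, 1, 3).

D(w) has 6 cells with 3 SE-corners; essential set:

[(1, 3, 0), (3, 1, 0), (3, 3, 1)]
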